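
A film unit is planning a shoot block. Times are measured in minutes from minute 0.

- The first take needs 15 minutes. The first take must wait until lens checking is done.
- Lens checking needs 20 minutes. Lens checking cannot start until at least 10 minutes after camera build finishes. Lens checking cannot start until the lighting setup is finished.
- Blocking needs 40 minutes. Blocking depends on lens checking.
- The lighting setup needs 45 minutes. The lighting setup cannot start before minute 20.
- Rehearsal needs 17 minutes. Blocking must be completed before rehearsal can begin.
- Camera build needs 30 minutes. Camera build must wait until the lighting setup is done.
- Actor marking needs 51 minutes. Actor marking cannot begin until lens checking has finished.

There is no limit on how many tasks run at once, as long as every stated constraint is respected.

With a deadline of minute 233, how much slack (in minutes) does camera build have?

51

The lighting setup cannot begin until its own release at minute 20. It runs from minute 20 to 20 + 45 = minute 65.
Camera build waits on the lighting setup (finishes minute 65), so it starts at minute 65 and finishes at 65 + 30 = minute 95.

Working backward from the deadline:
Rehearsal has no dependents, so it just needs to finish by minute 233. Starting by 233 − 17 = minute 216 achieves that.
Since rehearsal (must start by minute 216) depends on it, blocking must finish by minute 216. Backing off its 40-minute duration gives a latest start of minute 176.
To finish by minute 233, actor marking (duration 51) must start no later than minute 182.
The first take has no dependents, so it just needs to finish by minute 233. Starting by 233 − 15 = minute 218 achieves that.
Lens checking has several dependents: blocking (must start by minute 176); actor marking (must start by minute 182); the first take (must start by minute 218). The earliest of those limits is minute 176, so lens checking must start by 176 − 20 = minute 156.
Since lens checking (must start by minute 156, minus 10-minute gap → minute 146) depends on it, camera build must finish by minute 146. Backing off its 30-minute duration gives a latest start of minute 116.
So camera build can start as early as minute 65 and as late as minute 116, giving 116 − 65 = 51 minutes of slack.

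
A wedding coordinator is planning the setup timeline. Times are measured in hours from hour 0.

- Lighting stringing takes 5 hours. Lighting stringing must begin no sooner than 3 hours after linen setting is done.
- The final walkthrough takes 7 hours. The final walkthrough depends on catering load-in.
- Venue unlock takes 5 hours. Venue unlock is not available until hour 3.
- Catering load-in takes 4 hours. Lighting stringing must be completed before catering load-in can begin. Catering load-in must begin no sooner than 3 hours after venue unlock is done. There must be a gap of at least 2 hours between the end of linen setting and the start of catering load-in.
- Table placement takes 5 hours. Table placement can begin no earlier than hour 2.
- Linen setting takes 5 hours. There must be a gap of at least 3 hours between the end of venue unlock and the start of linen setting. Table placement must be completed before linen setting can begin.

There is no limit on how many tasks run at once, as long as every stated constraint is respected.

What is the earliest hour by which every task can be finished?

35

After its own release at hour 2, table placement can start at hour 2 and finishes at hour 7.
Venue unlock waits on its own release at hour 3, so it starts at hour 3 and finishes at 3 + 5 = hour 8.
Linen setting needs all of venue unlock (finishes hour 8, plus 3-hour gap → hour 11); table placement (finishes hour 7). That puts its earliest start at hour 11; it finishes at 11 + 5 = hour 16.
Lighting stringing cannot begin until linen setting (finishes hour 16, plus 3-hour gap → hour 19). It runs from hour 19 to 19 + 5 = hour 24.
Catering load-in has to wait for lighting stringing (finishes hour 24); venue unlock (finishes hour 8, plus 3-hour gap → hour 11); linen setting (finishes hour 16, plus 2-hour gap → hour 18). The latest of these is hour 24, so catering load-in runs hour 24 to 24 + 4 = hour 28.
The final walkthrough waits on catering load-in (finishes hour 28), so it starts at hour 28 and finishes at 28 + 7 = hour 35.
All tasks are finished once the last one completes. Finish times: Venue unlock at 8, Table placement at 7, Linen setting at 16, Lighting stringing at 24, Catering load-in at 28, The final walkthrough at 35. The latest is hour 35.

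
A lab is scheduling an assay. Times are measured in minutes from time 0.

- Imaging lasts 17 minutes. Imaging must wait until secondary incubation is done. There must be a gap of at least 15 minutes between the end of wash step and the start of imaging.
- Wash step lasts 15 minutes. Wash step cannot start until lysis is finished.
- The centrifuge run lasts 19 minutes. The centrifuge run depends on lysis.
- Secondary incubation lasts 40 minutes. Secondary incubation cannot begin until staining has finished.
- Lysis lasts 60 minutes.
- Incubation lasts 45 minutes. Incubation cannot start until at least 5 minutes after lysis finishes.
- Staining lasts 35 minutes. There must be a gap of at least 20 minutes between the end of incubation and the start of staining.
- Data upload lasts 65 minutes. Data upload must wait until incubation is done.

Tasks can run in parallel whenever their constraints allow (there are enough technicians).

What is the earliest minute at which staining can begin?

Nothing blocks lysis, so it runs from minute 0 to minute 60.
Incubation waits on lysis (finishes minute 60, plus 5-minute gap → minute 65), so it starts at minute 65 and finishes at 65 + 45 = minute 110.
Staining waits on incubation (finishes minute 110, plus 20-minute gap → minute 130), so the earliest it can start is minute 130.

130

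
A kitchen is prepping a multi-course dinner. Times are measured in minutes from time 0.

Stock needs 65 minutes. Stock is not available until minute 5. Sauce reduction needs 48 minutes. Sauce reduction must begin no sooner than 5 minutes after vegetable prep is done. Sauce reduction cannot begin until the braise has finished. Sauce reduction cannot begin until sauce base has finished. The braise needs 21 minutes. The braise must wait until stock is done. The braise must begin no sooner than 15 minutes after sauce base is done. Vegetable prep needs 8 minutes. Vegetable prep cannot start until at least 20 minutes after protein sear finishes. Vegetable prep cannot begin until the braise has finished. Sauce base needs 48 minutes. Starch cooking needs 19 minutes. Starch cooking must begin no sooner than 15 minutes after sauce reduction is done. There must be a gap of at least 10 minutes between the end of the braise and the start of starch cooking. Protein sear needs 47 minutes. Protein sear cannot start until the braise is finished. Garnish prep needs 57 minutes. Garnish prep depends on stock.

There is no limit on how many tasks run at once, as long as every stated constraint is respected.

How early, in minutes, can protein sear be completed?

138

Sauce base can start immediately at minute 0; it finishes at minute 48.
Stock waits on its own release at minute 5, so it starts at minute 5 and finishes at 5 + 65 = minute 70.
The braise has to wait for stock (finishes minute 70); sauce base (finishes minute 48, plus 15-minute gap → minute 63). The latest of these is minute 70, so the braise runs minute 70 to 70 + 21 = minute 91.
Protein sear waits on the braise (finishes minute 91), so it starts at minute 91 and finishes at 91 + 47 = minute 138.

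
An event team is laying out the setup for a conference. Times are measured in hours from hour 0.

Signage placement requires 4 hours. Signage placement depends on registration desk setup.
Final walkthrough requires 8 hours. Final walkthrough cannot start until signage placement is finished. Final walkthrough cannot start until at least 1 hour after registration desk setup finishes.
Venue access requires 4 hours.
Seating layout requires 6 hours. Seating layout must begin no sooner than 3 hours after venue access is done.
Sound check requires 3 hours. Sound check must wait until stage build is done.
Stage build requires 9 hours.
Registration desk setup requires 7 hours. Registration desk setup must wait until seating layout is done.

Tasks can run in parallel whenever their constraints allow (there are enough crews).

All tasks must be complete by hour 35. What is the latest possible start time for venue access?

Final walkthrough has no dependents, so it just needs to finish by hour 35. Starting by 35 − 8 = hour 27 achieves that.
Signage placement must finish before final walkthrough (must start by hour 27). With a 4-hour duration, signage placement must start by 27 − 4 = hour 23.
Registration desk setup feeds signage placement (must start by hour 23); final walkthrough (must start by hour 27, minus 1-hour gap → hour 26). Taking the minimum, registration desk setup must finish by hour 23 and start by 23 − 7 = hour 16.
Seating layout must finish before registration desk setup (must start by hour 16). With a 6-hour duration, seating layout must start by 16 − 6 = hour 10.
Venue access must finish before seating layout (must start by hour 10, minus 3-hour gap → hour 7). With a 4-hour duration, venue access must start by 7 − 4 = hour 3.

3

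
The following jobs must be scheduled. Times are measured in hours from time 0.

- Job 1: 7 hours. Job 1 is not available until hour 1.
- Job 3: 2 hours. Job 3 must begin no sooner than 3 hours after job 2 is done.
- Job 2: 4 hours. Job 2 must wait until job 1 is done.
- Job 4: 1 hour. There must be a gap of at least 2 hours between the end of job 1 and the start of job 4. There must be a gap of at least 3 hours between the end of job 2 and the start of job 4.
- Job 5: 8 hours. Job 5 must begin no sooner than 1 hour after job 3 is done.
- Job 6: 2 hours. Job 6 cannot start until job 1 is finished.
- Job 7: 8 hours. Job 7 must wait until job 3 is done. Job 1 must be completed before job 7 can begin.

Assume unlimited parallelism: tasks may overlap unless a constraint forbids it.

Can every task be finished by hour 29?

Yes

Job 1 cannot begin until its own release at hour 1. It runs from hour 1 to 1 + 7 = hour 8.
Job 6 cannot begin until job 1 (finishes hour 8). It runs from hour 8 to 8 + 2 = hour 10.
Job 2 waits on job 1 (finishes hour 8), so it starts at hour 8 and finishes at 8 + 4 = hour 12.
For job 4: job 1 (finishes hour 8, plus 2-hour gap → hour 10); job 2 (finishes hour 12, plus 3-hour gap → hour 15). Taking the maximum gives a start of hour 15, and it finishes at 15 + 1 = hour 16.
Job 3 waits on job 2 (finishes hour 12, plus 3-hour gap → hour 15), so it starts at hour 15 and finishes at 15 + 2 = hour 17.
Job 7 cannot start until job 3 (finishes hour 17); job 1 (finishes hour 8). The controlling bound is hour 17, so job 7 finishes at 17 + 8 = hour 25.
Job 5 waits on job 3 (finishes hour 17, plus 1-hour gap → hour 18), so it starts at hour 18 and finishes at 18 + 8 = hour 26.
Every task is finished by hour 26, which is no later than the deadline of 29, so the schedule is feasible.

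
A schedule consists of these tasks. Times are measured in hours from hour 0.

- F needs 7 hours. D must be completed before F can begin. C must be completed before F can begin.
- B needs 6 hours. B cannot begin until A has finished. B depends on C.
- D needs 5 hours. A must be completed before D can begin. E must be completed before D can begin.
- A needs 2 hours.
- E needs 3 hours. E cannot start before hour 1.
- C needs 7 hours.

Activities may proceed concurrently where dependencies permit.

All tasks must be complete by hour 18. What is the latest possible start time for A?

To finish by hour 18, B (duration 6) must start no later than hour 12.
F has no dependents, so it just needs to finish by hour 18. Starting by 18 − 7 = hour 11 achieves that.
D feeds into F (must start by hour 11); so D must finish by hour 11 and therefore start by hour 6.
A has several dependents: B (must start by hour 12); D (must start by hour 6). The earliest of those limits is hour 6, so A must start by 6 − 2 = hour 4.

4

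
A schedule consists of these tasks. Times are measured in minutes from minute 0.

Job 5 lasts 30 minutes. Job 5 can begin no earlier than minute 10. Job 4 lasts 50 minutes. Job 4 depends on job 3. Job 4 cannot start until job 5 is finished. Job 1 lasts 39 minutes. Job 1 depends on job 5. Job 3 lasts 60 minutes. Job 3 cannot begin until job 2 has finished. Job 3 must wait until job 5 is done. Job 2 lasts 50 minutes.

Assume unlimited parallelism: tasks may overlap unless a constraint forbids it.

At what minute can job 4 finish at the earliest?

Job 5 cannot begin until its own release at minute 10. It runs from minute 10 to 10 + 30 = minute 40.
Job 2 has no prerequisites, so it starts at minute 0 and finishes at minute 50.
Job 3 has to wait for job 2 (finishes minute 50); job 5 (finishes minute 40). The latest of these is minute 50, so job 3 runs minute 50 to 50 + 60 = minute 110.
For job 4: job 3 (finishes minute 110); job 5 (finishes minute 40). Taking the maximum gives a start of minute 110, and it finishes at 110 + 50 = minute 160.

160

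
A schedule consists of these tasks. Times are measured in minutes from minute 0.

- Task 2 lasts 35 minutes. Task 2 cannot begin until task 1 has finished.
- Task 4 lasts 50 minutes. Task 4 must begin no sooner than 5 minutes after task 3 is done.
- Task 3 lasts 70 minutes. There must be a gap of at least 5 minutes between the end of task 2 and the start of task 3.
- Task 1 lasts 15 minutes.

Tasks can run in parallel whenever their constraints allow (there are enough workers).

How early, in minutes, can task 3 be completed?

Task 1 can start immediately at minute 0; it finishes at minute 15.
Task 2 cannot begin until task 1 (finishes minute 15). It runs from minute 15 to 15 + 35 = minute 50.
After task 2 (finishes minute 50, plus 5-minute gap → minute 55), task 3 can start at minute 55 and finishes at minute 125.

125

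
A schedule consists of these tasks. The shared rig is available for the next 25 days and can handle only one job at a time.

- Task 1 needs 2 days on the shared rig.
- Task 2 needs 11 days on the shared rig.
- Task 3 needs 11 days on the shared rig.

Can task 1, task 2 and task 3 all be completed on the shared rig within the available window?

Yes

Running back to back, the jobs need 2 + 11 + 11 = 24 days on the shared rig.
Since 24 ≤ 25, they fit within the window.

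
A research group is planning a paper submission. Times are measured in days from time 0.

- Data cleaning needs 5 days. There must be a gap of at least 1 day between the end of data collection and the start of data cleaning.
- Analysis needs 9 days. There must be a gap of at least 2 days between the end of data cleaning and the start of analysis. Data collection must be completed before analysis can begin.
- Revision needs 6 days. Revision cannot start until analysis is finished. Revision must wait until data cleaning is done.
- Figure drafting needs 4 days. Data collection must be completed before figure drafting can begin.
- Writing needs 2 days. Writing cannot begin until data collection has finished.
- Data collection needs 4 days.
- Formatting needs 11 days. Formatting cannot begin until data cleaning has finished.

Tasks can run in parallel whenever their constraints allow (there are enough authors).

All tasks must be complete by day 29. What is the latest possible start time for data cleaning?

7

Revision has no dependents, so it just needs to finish by day 29. Starting by 29 − 6 = day 23 achieves that.
Since revision (must start by day 23) depends on it, analysis must finish by day 23. Backing off its 9-day duration gives a latest start of day 14.
Formatting has no dependents, so it just needs to finish by day 29. Starting by 29 − 11 = day 18 achieves that.
Data cleaning has several dependents: analysis (must start by day 14, minus 2-day gap → day 12); revision (must start by day 23); formatting (must start by day 18). The earliest of those limits is day 12, so data cleaning must start by 12 − 5 = day 7.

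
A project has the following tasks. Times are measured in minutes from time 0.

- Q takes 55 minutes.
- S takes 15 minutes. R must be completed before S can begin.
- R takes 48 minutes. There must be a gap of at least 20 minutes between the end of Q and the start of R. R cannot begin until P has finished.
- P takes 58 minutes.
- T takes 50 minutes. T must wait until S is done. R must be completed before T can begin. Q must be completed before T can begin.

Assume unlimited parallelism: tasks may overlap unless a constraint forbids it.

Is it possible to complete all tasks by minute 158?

No

Nothing blocks Q, so it runs from minute 0 to minute 55.
P has no prerequisites, so it starts at minute 0 and finishes at minute 58.
R cannot start until Q (finishes minute 55, plus 20-minute gap → minute 75); P (finishes minute 58). The controlling bound is minute 75, so R finishes at 75 + 48 = minute 123.
After R (finishes minute 123), S can start at minute 123 and finishes at minute 138.
T needs all of S (finishes minute 138); R (finishes minute 123); Q (finishes minute 55). That puts its earliest start at minute 138; it finishes at 138 + 50 = minute 188.
The earliest everything can be done is minute 188, which is after the deadline of 158, so it is not possible.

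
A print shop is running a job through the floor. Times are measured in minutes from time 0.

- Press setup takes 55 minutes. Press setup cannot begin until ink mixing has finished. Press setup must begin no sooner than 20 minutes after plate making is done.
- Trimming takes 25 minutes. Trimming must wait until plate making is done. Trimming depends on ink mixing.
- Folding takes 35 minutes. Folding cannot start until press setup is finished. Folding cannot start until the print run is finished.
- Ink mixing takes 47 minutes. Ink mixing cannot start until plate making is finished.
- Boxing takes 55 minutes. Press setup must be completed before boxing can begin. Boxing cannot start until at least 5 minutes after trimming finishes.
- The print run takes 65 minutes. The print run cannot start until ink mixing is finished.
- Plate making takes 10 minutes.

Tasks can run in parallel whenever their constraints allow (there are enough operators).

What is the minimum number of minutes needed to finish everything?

167

Plate making has no prerequisites, so it starts at minute 0 and finishes at minute 10.
Ink mixing waits on plate making (finishes minute 10), so it starts at minute 10 and finishes at 10 + 47 = minute 57.
Trimming has to wait for plate making (finishes minute 10); ink mixing (finishes minute 57). The latest of these is minute 57, so trimming runs minute 57 to 57 + 25 = minute 82.
After ink mixing (finishes minute 57), the print run can start at minute 57 and finishes at minute 122.
For press setup: ink mixing (finishes minute 57); plate making (finishes minute 10, plus 20-minute gap → minute 30). Taking the maximum gives a start of minute 57, and it finishes at 57 + 55 = minute 112.
Boxing has to wait for press setup (finishes minute 112); trimming (finishes minute 82, plus 5-minute gap → minute 87). The latest of these is minute 112, so boxing runs minute 112 to 112 + 55 = minute 167.
Folding cannot start until press setup (finishes minute 112); the print run (finishes minute 122). The controlling bound is minute 122, so folding finishes at 122 + 35 = minute 157.
All tasks are finished once the last one completes. Finish times: Plate making at 10, Ink mixing at 57, Press setup at 112, The print run at 122, Trimming at 82, Folding at 157, Boxing at 167. The latest is minute 167.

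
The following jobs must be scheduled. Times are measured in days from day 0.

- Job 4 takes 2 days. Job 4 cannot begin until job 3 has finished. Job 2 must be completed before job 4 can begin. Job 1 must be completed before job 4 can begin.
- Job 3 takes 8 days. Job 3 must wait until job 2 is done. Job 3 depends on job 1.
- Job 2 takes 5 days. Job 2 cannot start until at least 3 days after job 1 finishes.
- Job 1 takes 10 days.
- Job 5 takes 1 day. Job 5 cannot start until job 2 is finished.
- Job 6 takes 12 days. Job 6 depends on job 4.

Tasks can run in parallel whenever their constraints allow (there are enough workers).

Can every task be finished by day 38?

Job 1 has no prerequisites, so it starts at day 0 and finishes at day 10.
Job 2 cannot begin until job 1 (finishes day 10, plus 3-day gap → day 13). It runs from day 13 to 13 + 5 = day 18.
Job 5 cannot begin until job 2 (finishes day 18). It runs from day 18 to 18 + 1 = day 19.
Job 3 needs all of job 2 (finishes day 18); job 1 (finishes day 10). That puts its earliest start at day 18; it finishes at 18 + 8 = day 26.
Job 4 needs all of job 3 (finishes day 26); job 2 (finishes day 18); job 1 (finishes day 10). That puts its earliest start at day 26; it finishes at 26 + 2 = day 28.
Job 6 waits on job 4 (finishes day 28), so it starts at day 28 and finishes at 28 + 12 = day 40.
The earliest everything can be done is day 40, which is after the deadline of 38, so it is not possible.

No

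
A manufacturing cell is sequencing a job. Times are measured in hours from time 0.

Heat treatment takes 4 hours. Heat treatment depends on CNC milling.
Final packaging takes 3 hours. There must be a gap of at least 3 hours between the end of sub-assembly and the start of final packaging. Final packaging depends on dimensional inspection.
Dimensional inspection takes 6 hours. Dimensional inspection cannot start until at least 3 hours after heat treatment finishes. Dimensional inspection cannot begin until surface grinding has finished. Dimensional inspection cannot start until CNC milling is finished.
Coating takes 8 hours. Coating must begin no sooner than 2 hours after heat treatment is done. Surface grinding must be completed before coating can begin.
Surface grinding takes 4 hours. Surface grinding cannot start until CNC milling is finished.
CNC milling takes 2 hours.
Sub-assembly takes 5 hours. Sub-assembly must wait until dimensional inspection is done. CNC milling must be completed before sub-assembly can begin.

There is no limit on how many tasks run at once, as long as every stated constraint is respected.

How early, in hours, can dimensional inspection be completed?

CNC milling can start immediately at hour 0; it finishes at hour 2.
Surface grinding cannot begin until CNC milling (finishes hour 2). It runs from hour 2 to 2 + 4 = hour 6.
Heat treatment cannot begin until CNC milling (finishes hour 2). It runs from hour 2 to 2 + 4 = hour 6.
Dimensional inspection cannot start until heat treatment (finishes hour 6, plus 3-hour gap → hour 9); surface grinding (finishes hour 6); CNC milling (finishes hour 2). The controlling bound is hour 9, so dimensional inspection finishes at 9 + 6 = hour 15.

15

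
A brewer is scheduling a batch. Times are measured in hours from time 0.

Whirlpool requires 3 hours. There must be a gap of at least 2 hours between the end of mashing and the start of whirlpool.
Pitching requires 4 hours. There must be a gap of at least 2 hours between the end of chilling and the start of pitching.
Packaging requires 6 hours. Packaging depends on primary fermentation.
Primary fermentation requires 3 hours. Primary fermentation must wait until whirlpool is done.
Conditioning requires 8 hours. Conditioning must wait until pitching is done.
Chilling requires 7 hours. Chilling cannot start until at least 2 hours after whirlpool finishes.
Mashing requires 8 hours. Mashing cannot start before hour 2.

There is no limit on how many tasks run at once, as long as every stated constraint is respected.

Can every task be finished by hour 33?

Mashing cannot begin until its own release at hour 2. It runs from hour 2 to 2 + 8 = hour 10.
Whirlpool waits on mashing (finishes hour 10, plus 2-hour gap → hour 12), so it starts at hour 12 and finishes at 12 + 3 = hour 15.
Primary fermentation waits on whirlpool (finishes hour 15), so it starts at hour 15 and finishes at 15 + 3 = hour 18.
After primary fermentation (finishes hour 18), packaging can start at hour 18 and finishes at hour 24.
Chilling waits on whirlpool (finishes hour 15, plus 2-hour gap → hour 17), so it starts at hour 17 and finishes at 17 + 7 = hour 24.
Pitching waits on chilling (finishes hour 24, plus 2-hour gap → hour 26), so it starts at hour 26 and finishes at 26 + 4 = hour 30.
After pitching (finishes hour 30), conditioning can start at hour 30 and finishes at hour 38.
The earliest everything can be done is hour 38, which is after the deadline of 33, so it is not possible.

No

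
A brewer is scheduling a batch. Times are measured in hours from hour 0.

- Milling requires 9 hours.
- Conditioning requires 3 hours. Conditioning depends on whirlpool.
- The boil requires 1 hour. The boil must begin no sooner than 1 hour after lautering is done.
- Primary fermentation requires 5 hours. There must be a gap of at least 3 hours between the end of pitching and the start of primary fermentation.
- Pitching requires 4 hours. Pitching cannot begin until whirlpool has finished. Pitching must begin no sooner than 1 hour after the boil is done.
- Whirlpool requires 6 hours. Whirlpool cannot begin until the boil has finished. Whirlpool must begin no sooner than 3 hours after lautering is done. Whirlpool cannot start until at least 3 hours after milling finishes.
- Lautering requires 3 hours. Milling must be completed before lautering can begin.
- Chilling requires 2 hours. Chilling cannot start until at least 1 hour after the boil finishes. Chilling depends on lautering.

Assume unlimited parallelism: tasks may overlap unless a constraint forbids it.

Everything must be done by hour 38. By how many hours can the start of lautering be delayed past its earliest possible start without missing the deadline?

5

Milling can start immediately at hour 0; it finishes at hour 9.
After milling (finishes hour 9), lautering can start at hour 9 and finishes at hour 12.

Working backward from the deadline:
To finish by hour 38, primary fermentation (duration 5) must start no later than hour 33.
Pitching must finish before primary fermentation (must start by hour 33, minus 3-hour gap → hour 30). With a 4-hour duration, pitching must start by 30 − 4 = hour 26.
Conditioning has no dependents, so it just needs to finish by hour 38. Starting by 38 − 3 = hour 35 achieves that.
For whirlpool: pitching (must start by hour 26); conditioning (must start by hour 35). The most restrictive is hour 26; with a 6-hour duration, whirlpool must start by hour 20.
To finish by hour 38, chilling (duration 2) must start no later than hour 36.
The boil feeds whirlpool (must start by hour 20); chilling (must start by hour 36, minus 1-hour gap → hour 35); pitching (must start by hour 26, minus 1-hour gap → hour 25). Taking the minimum, the boil must finish by hour 20 and start by 20 − 1 = hour 19.
For lautering: the boil (must start by hour 19, minus 1-hour gap → hour 18); whirlpool (must start by hour 20, minus 3-hour gap → hour 17); chilling (must start by hour 36). The most restrictive is hour 17; with a 3-hour duration, lautering must start by hour 14.
So lautering can start as early as hour 9 and as late as hour 14, giving 14 − 9 = 5 hours of slack.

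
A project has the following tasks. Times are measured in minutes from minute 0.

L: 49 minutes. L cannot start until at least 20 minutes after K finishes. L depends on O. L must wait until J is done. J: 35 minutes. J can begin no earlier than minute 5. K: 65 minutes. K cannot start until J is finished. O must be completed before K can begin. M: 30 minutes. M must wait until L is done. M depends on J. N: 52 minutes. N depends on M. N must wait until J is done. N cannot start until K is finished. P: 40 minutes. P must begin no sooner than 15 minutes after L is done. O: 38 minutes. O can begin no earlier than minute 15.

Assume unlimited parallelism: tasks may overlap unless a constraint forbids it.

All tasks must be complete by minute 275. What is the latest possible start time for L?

Nothing follows N; the deadline of minute 275 is its only limit. It must start by 275 − 52 = minute 223.
M has to be done before N (must start by minute 223). That means finishing by minute 223, i.e. starting by 223 − 30 = minute 193.
Nothing follows P; the deadline of minute 275 is its only limit. It must start by 275 − 40 = minute 235.
L feeds M (must start by minute 193); P (must start by minute 235, minus 15-minute gap → minute 220). Taking the minimum, L must finish by minute 193 and start by 193 − 49 = minute 144.

144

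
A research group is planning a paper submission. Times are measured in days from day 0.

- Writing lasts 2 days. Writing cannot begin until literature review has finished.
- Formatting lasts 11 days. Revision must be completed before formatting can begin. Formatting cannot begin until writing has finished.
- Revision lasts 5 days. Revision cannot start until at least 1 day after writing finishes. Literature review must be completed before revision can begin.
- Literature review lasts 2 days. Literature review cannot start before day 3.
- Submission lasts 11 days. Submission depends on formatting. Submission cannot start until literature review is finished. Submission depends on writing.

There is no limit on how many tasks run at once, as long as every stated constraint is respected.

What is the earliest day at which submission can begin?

Literature review cannot begin until its own release at day 3. It runs from day 3 to 3 + 2 = day 5.
Writing waits on literature review (finishes day 5), so it starts at day 5 and finishes at 5 + 2 = day 7.
Revision needs all of writing (finishes day 7, plus 1-day gap → day 8); literature review (finishes day 5). That puts its earliest start at day 8; it finishes at 8 + 5 = day 13.
Formatting needs all of revision (finishes day 13); writing (finishes day 7). That puts its earliest start at day 13; it finishes at 13 + 11 = day 24.
Submission waits on formatting (finishes day 24); literature review (finishes day 5); writing (finishes day 7). The latest of these is day 24, which is the earliest submission can start.

24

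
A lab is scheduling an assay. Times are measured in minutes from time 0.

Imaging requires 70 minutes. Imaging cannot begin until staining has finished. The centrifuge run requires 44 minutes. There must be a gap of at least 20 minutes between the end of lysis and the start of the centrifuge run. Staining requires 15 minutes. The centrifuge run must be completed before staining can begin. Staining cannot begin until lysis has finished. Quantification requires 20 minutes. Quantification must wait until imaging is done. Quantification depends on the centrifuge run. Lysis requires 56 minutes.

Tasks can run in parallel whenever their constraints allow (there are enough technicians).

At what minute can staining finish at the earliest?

135

Lysis can start immediately at minute 0; it finishes at minute 56.
The centrifuge run waits on lysis (finishes minute 56, plus 20-minute gap → minute 76), so it starts at minute 76 and finishes at 76 + 44 = minute 120.
For staining: the centrifuge run (finishes minute 120); lysis (finishes minute 56). Taking the maximum gives a start of minute 120, and it finishes at 120 + 15 = minute 135.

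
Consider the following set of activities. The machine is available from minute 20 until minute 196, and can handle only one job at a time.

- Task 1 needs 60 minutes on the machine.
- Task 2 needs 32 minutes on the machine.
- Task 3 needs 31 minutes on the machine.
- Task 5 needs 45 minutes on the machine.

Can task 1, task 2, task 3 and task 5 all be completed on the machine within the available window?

Yes

The machine window is 196 − 20 = 176 minutes.
Running back to back, the jobs need 60 + 32 + 31 + 45 = 168 minutes on the machine.
Since 168 ≤ 176, they fit within the window.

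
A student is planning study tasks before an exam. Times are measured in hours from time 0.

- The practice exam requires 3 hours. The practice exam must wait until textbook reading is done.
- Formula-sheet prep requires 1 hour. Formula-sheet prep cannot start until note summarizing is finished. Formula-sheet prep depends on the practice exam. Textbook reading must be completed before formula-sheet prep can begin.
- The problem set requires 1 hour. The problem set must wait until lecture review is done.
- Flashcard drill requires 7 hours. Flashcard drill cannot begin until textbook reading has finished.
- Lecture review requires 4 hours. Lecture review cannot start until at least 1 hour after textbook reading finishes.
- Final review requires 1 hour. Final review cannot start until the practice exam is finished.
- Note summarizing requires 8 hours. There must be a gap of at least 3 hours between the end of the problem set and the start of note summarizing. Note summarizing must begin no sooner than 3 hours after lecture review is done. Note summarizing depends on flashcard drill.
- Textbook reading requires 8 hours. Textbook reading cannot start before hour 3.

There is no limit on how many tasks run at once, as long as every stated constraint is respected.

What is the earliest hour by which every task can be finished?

29

Textbook reading cannot begin until its own release at hour 3. It runs from hour 3 to 3 + 8 = hour 11.
The practice exam waits on textbook reading (finishes hour 11), so it starts at hour 11 and finishes at 11 + 3 = hour 14.
Final review waits on the practice exam (finishes hour 14), so it starts at hour 14 and finishes at 14 + 1 = hour 15.
After textbook reading (finishes hour 11), flashcard drill can start at hour 11 and finishes at hour 18.
Lecture review cannot begin until textbook reading (finishes hour 11, plus 1-hour gap → hour 12). It runs from hour 12 to 12 + 4 = hour 16.
The problem set waits on lecture review (finishes hour 16), so it starts at hour 16 and finishes at 16 + 1 = hour 17.
For note summarizing: the problem set (finishes hour 17, plus 3-hour gap → hour 20); lecture review (finishes hour 16, plus 3-hour gap → hour 19); flashcard drill (finishes hour 18). Taking the maximum gives a start of hour 20, and it finishes at 20 + 8 = hour 28.
For formula-sheet prep: note summarizing (finishes hour 28); the practice exam (finishes hour 14); textbook reading (finishes hour 11). Taking the maximum gives a start of hour 28, and it finishes at 28 + 1 = hour 29.
All tasks are finished once the last one completes. Finish times: Textbook reading at 11, Lecture review at 16, The problem set at 17, Flashcard drill at 18, The practice exam at 14, Note summarizing at 28, Formula-sheet prep at 29, Final review at 15. The latest is hour 29.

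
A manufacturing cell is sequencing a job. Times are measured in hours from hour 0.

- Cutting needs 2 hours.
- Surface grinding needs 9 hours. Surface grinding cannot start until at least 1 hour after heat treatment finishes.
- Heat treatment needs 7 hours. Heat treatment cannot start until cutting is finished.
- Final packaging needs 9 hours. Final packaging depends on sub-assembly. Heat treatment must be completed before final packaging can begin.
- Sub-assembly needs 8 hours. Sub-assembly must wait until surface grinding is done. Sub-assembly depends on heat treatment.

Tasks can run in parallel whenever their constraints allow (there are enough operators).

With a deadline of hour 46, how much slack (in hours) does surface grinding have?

10

Cutting can start immediately at hour 0; it finishes at hour 2.
Heat treatment waits on cutting (finishes hour 2), so it starts at hour 2 and finishes at 2 + 7 = hour 9.
After heat treatment (finishes hour 9, plus 1-hour gap → hour 10), surface grinding can start at hour 10 and finishes at hour 19.

Working backward from the deadline:
To finish by hour 46, final packaging (duration 9) must start no later than hour 37.
Since final packaging (must start by hour 37) depends on it, sub-assembly must finish by hour 37. Backing off its 8-hour duration gives a latest start of hour 29.
Surface grinding feeds into sub-assembly (must start by hour 29); so surface grinding must finish by hour 29 and therefore start by hour 20.
So surface grinding can start as early as hour 10 and as late as hour 20, giving 20 − 10 = 10 hours of slack.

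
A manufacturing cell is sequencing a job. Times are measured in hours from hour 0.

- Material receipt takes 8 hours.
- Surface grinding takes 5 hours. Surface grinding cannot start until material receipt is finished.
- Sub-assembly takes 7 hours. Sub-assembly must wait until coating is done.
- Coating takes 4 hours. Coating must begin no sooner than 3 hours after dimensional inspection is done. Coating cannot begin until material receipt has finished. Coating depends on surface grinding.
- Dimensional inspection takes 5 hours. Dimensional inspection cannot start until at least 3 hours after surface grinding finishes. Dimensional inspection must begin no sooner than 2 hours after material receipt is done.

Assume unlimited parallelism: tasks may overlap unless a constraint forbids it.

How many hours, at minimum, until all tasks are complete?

35

Nothing blocks material receipt, so it runs from hour 0 to hour 8.
Surface grinding cannot begin until material receipt (finishes hour 8). It runs from hour 8 to 8 + 5 = hour 13.
For dimensional inspection: surface grinding (finishes hour 13, plus 3-hour gap → hour 16); material receipt (finishes hour 8, plus 2-hour gap → hour 10). Taking the maximum gives a start of hour 16, and it finishes at 16 + 5 = hour 21.
Coating cannot start until dimensional inspection (finishes hour 21, plus 3-hour gap → hour 24); material receipt (finishes hour 8); surface grinding (finishes hour 13). The controlling bound is hour 24, so coating finishes at 24 + 4 = hour 28.
Sub-assembly cannot begin until coating (finishes hour 28). It runs from hour 28 to 28 + 7 = hour 35.
All tasks are finished once the last one completes. Finish times: Material receipt at 8, Surface grinding at 13, Dimensional inspection at 21, Coating at 28, Sub-assembly at 35. The latest is hour 35.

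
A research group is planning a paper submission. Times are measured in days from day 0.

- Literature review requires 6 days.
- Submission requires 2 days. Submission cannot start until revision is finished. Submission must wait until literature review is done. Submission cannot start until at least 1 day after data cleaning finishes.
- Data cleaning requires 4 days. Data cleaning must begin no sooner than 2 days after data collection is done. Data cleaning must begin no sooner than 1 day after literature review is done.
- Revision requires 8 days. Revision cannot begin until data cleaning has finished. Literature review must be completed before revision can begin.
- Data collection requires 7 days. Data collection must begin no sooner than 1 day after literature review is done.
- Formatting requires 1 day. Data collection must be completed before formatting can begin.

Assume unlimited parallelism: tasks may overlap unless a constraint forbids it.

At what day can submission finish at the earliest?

Literature review has no prerequisites, so it starts at day 0 and finishes at day 6.
After literature review (finishes day 6, plus 1-day gap → day 7), data collection can start at day 7 and finishes at day 14.
Data cleaning cannot start until data collection (finishes day 14, plus 2-day gap → day 16); literature review (finishes day 6, plus 1-day gap → day 7). The controlling bound is day 16, so data cleaning finishes at 16 + 4 = day 20.
For revision: data cleaning (finishes day 20); literature review (finishes day 6). Taking the maximum gives a start of day 20, and it finishes at 20 + 8 = day 28.
Submission has to wait for revision (finishes day 28); literature review (finishes day 6); data cleaning (finishes day 20, plus 1-day gap → day 21). The latest of these is day 28, so submission runs day 28 to 28 + 2 = day 30.

30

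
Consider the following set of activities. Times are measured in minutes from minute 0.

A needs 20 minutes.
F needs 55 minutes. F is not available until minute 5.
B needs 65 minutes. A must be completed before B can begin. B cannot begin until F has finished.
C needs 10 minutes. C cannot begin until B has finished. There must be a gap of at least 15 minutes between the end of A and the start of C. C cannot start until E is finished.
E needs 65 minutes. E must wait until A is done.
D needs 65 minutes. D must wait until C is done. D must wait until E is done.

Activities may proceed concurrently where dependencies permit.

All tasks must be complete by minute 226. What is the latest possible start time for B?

Nothing follows D; the deadline of minute 226 is its only limit. It must start by 226 − 65 = minute 161.
C feeds into D (must start by minute 161); so C must finish by minute 161 and therefore start by minute 151.
B feeds into C (must start by minute 151); so B must finish by minute 151 and therefore start by minute 86.

86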